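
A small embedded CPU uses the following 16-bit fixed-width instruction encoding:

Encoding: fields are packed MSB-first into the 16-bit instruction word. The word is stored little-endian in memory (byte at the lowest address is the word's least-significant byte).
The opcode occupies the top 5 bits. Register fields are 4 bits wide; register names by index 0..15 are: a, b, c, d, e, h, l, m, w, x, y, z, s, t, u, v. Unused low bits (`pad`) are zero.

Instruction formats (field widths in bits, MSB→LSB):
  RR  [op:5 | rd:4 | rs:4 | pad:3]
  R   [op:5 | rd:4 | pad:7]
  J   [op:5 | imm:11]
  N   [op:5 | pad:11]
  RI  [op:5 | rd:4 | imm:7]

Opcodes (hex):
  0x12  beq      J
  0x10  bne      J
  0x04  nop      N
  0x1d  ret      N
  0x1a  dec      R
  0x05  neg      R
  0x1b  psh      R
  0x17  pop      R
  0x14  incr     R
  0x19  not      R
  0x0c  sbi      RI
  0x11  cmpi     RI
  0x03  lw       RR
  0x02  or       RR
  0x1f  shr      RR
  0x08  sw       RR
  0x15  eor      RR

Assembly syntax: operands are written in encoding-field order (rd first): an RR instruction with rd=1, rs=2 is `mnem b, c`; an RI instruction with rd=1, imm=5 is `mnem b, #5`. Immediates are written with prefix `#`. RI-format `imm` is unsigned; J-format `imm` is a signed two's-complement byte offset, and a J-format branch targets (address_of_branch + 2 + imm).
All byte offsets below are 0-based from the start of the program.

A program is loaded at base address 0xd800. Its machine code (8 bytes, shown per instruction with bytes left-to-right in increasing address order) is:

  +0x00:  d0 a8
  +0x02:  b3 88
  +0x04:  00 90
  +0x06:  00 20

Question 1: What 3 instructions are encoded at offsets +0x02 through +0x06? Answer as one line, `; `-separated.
cmpi b, #51; beq #0; nop

off 0x02: read b3 88 as little → 0x88b3
  top 5b → 0x11 → cmpi [RI]
  [10:7] rd=1 = b
  [6:0] imm=51 = #51
off 0x04: read 00 90 as little → 0x9000
  top 5b → 0x12 → beq [J]
  [10:0] imm=0 = #0
off 0x06: read 00 20 as little → 0x2000
  top 5b → 0x4 → nop [N]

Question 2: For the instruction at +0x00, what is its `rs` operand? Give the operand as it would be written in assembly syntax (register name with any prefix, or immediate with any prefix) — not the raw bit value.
y

off 0x00: read d0 a8 as little → 0xa8d0
  opcode bits[15:11]=0x15: eor/RR
  rd@[10:7]=0x1 ⇒ b
  rs@[6:3]=0xa ⇒ y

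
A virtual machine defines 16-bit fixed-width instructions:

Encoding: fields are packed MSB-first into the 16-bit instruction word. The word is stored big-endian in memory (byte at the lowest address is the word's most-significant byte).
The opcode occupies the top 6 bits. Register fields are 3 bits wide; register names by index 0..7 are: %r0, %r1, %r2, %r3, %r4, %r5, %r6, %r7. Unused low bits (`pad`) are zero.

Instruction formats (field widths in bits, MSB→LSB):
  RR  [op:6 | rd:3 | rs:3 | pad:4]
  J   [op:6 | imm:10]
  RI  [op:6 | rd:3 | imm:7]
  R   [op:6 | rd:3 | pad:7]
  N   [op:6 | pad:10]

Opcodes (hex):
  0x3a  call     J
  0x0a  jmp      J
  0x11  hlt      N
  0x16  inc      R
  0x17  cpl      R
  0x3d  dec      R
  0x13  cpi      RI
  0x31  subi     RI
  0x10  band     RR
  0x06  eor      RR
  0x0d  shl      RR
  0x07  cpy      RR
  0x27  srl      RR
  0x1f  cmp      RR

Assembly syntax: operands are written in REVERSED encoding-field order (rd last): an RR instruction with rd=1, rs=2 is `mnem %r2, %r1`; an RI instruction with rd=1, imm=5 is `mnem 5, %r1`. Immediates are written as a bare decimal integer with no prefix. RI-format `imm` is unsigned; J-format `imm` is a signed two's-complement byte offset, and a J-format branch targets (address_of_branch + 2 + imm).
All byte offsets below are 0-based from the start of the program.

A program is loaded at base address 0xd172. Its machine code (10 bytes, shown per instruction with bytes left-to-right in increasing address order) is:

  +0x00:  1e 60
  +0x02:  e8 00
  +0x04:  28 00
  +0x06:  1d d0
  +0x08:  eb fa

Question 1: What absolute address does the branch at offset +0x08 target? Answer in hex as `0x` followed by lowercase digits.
+0x08: eb fa ⇒ word 0xebfa (big)
  top 6b → 0x3a → call [J]
  imm: (w>>0)&0x3ff=0x3fa (s10→-6) → -6
  target = base 0xd172 + off 0x08 + 2 + imm -6 = 0xd176

0xd176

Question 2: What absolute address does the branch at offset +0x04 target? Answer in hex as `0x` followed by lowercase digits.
0xd178

+0x04: 28 00 ⇒ word 0x2800 (big)
  top 6b → 0xa → jmp [J]
  [9:0] imm=0 = 0
  target = base 0xd172 + off 0x04 + 2 + imm 0 = 0xd178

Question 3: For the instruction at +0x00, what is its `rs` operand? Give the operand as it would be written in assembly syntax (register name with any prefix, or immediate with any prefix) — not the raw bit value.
%r6

+0x00: 1e 60 ⇒ word 0x1e60 (big)
  top 6b → 0x7 → cpy [RR]
  [9:7] rd=4 = %r4
  [6:4] rs=6 = %r6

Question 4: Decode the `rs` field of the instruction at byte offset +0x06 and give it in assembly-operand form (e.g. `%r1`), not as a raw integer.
%r5

+0x06: 1d d0 ⇒ word 0x1dd0 (big)
  top 6b → 0x7 → cpy [RR]
  [9:7] rd=3 = %r3
  [6:4] rs=5 = %r5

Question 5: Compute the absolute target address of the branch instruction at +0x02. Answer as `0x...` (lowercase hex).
0xd176

@+02  big-endian(e8 00) = 0xe800
  top 6b → 0x3a → call [J]
  imm: (w>>0)&0x3ff=0x0 → 0
  target = base 0xd172 + off 0x02 + 2 + imm 0 = 0xd176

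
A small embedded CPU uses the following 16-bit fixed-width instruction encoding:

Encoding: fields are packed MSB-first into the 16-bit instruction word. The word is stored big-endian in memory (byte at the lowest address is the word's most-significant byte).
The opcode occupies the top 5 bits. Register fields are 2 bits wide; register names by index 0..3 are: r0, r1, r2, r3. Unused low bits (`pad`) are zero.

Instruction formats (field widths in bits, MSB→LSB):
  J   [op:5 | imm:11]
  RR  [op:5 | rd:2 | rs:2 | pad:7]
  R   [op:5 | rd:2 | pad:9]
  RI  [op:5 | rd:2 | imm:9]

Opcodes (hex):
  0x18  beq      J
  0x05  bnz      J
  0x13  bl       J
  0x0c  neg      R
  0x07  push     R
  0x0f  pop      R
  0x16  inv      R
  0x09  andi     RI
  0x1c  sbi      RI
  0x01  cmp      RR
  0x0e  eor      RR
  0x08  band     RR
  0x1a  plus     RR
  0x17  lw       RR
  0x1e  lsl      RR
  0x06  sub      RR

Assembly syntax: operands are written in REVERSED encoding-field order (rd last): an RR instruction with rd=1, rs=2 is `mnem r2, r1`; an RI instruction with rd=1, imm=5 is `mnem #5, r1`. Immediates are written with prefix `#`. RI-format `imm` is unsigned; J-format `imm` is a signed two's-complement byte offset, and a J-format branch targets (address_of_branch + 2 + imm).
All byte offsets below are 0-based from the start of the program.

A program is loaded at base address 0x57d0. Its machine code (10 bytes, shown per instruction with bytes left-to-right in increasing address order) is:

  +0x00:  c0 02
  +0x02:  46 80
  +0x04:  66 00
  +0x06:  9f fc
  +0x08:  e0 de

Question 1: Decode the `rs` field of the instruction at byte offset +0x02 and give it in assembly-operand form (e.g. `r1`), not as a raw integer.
r1

off 0x02: read 46 80 as big → 0x4680
  opcode bits[15:11]=0x8: band/RR
  rd@[10:9]=0x3 ⇒ r3
  rs@[8:7]=0x1 ⇒ r1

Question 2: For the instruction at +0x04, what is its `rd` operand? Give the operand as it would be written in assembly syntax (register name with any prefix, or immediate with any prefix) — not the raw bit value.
+0x04: 66 00 ⇒ word 0x6600 (big)
  op=0x6600>>11=0xc ⇒ neg (R)
  rd@[10:9]=0x3 ⇒ r3

r3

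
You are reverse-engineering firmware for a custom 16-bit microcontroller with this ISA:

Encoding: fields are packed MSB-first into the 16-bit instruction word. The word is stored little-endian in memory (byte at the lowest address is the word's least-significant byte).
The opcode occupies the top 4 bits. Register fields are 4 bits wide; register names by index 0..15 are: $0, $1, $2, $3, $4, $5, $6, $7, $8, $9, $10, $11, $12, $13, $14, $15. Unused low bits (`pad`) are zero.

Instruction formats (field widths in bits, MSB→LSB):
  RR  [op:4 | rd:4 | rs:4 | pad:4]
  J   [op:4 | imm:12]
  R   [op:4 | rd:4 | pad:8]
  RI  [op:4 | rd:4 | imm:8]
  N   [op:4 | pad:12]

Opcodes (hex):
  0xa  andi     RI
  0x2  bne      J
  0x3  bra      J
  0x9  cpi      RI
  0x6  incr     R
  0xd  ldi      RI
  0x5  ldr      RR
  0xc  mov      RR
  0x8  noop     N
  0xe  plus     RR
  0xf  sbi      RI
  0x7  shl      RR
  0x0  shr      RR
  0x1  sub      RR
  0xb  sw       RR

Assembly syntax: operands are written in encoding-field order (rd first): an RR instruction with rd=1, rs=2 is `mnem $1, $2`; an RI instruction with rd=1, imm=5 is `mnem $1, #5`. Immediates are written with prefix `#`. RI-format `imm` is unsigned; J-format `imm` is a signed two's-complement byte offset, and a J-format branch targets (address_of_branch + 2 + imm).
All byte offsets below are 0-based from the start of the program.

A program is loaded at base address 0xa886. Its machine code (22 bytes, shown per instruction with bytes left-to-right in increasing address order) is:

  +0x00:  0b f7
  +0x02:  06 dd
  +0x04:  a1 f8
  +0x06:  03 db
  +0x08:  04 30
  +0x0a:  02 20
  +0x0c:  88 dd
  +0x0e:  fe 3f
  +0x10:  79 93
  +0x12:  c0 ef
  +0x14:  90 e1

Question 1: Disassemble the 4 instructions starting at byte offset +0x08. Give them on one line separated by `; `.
bra #4; bne #2; ldi $13, #136; bra #-2

@+08  little-endian(04 30) = 0x3004
  opcode bits[15:12]=0x3: bra/J
  [11:0] imm=4 = #4
@+0a  little-endian(02 20) = 0x2002
  opcode bits[15:12]=0x2: bne/J
  [11:0] imm=2 = #2
@+0c  little-endian(88 dd) = 0xdd88
  opcode bits[15:12]=0xd: ldi/RI
  [11:8] rd=13 = $13
  [7:0] imm=136 = #136
@+0e  little-endian(fe 3f) = 0x3ffe
  opcode bits[15:12]=0x3: bra/J
  [11:0] imm=4094 (s12→-2) = #-2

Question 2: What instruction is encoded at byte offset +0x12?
plus $15, $12

off 0x12: read c0 ef as little → 0xefc0
  op=0xefc0>>12=0xe ⇒ plus (RR)
  rd@[11:8]=0xf ⇒ $15
  rs@[7:4]=0xc ⇒ $12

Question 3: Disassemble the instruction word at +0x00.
sbi $7, #11

off 0x00: read 0b f7 as little → 0xf70b
  op=0xf70b>>12=0xf ⇒ sbi (RI)
  rd@[11:8]=0x7 ⇒ $7
  imm@[7:0]=0xb ⇒ #11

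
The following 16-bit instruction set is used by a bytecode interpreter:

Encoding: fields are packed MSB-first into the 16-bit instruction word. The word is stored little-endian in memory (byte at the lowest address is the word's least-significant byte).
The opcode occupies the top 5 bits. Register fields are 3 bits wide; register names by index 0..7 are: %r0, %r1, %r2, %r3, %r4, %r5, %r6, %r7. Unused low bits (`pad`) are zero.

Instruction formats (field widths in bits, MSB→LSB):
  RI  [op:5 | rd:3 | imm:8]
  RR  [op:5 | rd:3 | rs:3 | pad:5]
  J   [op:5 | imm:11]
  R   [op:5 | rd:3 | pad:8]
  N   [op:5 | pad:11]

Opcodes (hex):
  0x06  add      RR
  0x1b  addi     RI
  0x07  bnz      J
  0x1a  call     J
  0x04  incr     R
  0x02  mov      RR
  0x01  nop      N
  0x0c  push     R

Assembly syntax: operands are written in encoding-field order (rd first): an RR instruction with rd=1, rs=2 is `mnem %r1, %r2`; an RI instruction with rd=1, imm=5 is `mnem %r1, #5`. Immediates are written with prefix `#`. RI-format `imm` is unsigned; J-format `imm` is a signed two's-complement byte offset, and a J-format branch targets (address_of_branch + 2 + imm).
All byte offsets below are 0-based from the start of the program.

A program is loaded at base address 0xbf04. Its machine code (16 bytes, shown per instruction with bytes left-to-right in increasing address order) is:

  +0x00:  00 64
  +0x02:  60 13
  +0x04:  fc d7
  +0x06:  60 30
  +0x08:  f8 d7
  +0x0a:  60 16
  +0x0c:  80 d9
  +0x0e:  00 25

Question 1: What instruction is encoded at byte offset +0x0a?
@+0a  little-endian(60 16) = 0x1660
  opcode bits[15:11]=0x2: mov/RR
  [10:8] rd=6 = %r6
  [7:5] rs=3 = %r3

mov %r6, %r3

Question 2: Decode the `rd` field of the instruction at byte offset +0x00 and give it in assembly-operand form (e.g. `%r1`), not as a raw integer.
[00] 00 64 → 0x6400
  top 5b → 0xc → push [R]
  [10:8] rd=4 = %r4

%r4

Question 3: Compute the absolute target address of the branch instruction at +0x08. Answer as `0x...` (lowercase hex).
0xbf06

off 0x08: read f8 d7 as little → 0xd7f8
  op=0xd7f8>>11=0x1a ⇒ call (J)
  imm@[10:0]=0x7f8 (s11→-8) ⇒ #-8
  target = base 0xbf04 + off 0x08 + 2 + imm -8 = 0xbf06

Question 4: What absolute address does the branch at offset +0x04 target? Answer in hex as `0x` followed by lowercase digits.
[04] fc d7 → 0xd7fc
  op=0xd7fc>>11=0x1a ⇒ call (J)
  imm: (w>>0)&0x7ff=0x7fc (s11→-4) → #-4
  target = base 0xbf04 + off 0x04 + 2 + imm -4 = 0xbf06

0xbf06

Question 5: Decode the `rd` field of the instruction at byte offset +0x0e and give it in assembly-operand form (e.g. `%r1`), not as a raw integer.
[0e] 00 25 → 0x2500
  top 5b → 0x4 → incr [R]
  rd: (w>>8)&0x7=0x5 → %r5

%r5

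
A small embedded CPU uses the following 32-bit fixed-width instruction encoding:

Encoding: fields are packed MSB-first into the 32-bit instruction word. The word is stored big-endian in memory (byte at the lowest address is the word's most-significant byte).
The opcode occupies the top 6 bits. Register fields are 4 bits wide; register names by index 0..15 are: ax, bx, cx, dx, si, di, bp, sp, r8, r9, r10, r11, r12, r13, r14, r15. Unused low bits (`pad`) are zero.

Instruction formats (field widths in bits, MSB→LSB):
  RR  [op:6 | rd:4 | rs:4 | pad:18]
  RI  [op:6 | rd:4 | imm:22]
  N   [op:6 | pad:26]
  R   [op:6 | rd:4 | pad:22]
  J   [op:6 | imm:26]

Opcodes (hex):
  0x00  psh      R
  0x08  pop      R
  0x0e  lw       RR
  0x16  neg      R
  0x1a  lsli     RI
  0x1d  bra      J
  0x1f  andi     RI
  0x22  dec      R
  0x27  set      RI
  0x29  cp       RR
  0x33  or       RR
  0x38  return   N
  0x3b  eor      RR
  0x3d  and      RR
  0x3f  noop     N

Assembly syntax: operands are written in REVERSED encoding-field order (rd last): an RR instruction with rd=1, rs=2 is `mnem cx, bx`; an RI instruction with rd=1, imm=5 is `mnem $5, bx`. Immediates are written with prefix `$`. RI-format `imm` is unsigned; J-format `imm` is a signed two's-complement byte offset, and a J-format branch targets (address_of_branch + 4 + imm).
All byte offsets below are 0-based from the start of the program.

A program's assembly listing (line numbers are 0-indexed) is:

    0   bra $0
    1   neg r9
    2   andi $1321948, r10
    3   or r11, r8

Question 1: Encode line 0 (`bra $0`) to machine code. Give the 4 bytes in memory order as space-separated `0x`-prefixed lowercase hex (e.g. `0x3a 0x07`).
0x74 0x00 0x00 0x00

0. bra fields op=0x1d:6|imm=0:26 → word 74000000h → 74 00 00 00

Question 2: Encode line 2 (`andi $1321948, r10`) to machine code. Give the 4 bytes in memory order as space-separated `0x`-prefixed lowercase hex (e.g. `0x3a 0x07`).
L2: andi op=0x1f:6|rd=10:4|imm=1321948:22 ⇒ 0x7e942bdc ⇒ big 7e 94 2b dc

0x7e 0x94 0x2b 0xdc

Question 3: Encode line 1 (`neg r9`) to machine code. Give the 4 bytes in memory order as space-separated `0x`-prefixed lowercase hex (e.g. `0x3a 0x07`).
line 1 (neg): pack op=0x16:6|rd=9:4|pad=0:22 = 0x5a400000; big→ 5a 40 00 00

0x5a 0x40 0x00 0x00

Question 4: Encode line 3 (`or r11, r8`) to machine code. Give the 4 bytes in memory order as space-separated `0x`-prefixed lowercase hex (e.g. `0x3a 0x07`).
0xce 0x2c 0x00 0x00

line 3 (or): pack op=0x33:6|rd=8:4|rs=11:4|pad=0:18 = 0xce2c0000; big→ ce 2c 00 00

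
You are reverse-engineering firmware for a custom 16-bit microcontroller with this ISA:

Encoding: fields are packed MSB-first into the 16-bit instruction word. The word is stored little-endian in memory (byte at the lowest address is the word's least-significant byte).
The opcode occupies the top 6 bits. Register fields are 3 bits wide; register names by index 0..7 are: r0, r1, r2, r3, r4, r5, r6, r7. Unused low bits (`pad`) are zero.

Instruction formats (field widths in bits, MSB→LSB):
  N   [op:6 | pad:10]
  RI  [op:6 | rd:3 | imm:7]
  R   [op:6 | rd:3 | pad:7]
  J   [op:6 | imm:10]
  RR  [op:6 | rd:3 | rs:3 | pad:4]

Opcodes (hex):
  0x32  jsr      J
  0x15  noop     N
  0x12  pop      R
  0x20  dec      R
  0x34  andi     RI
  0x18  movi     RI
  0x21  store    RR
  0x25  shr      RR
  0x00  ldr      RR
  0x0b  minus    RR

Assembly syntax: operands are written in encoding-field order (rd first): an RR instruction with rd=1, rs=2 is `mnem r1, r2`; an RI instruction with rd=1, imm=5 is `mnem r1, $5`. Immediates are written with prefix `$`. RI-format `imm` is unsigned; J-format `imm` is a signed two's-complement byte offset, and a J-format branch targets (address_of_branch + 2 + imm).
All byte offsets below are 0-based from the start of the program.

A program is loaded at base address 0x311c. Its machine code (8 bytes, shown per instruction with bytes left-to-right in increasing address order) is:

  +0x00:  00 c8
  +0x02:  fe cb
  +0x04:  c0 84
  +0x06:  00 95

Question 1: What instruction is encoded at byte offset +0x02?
jsr $-2

@+02  little-endian(fe cb) = 0xcbfe
  top 6b → 0x32 → jsr [J]
  imm: (w>>0)&0x3ff=0x3fe (s10→-2) → $-2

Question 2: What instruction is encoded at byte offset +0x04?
store r1, r4

[04] c0 84 → 0x84c0
  top 6b → 0x21 → store [RR]
  [9:7] rd=1 = r1
  [6:4] rs=4 = r4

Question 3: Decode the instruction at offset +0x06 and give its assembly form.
shr r2, r0

+0x06: 00 95 ⇒ word 0x9500 (little)
  opcode bits[15:10]=0x25: shr/RR
  [9:7] rd=2 = r2
  [6:4] rs=0 = r0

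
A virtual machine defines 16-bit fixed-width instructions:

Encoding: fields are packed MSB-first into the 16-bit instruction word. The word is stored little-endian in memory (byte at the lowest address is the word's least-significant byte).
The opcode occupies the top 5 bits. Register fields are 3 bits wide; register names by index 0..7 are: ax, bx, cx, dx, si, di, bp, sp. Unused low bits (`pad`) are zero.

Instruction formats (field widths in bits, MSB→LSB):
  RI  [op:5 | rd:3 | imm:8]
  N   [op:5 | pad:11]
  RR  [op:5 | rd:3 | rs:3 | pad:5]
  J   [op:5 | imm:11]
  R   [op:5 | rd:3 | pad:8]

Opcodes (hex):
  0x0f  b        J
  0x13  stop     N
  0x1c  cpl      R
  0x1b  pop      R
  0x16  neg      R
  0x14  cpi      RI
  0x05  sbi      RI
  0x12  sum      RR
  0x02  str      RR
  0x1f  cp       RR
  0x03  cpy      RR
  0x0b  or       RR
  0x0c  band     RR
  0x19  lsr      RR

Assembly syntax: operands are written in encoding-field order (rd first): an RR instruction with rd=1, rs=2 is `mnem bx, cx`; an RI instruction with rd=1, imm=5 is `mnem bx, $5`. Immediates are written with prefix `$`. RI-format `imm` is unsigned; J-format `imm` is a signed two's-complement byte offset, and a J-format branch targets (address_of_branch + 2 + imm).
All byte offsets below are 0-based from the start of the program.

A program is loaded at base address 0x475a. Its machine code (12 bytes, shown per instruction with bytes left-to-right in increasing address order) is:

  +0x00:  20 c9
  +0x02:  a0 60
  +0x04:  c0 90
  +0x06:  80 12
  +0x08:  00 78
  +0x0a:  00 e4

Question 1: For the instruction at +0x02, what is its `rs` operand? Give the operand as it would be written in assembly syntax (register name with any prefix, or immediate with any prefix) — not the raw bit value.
+0x02: a0 60 ⇒ word 0x60a0 (little)
  op=0x60a0>>11=0xc ⇒ band (RR)
  rd@[10:8]=0x0 ⇒ ax
  rs@[7:5]=0x5 ⇒ di

di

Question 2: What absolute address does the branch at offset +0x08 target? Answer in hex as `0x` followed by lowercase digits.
0x4764

@+08  little-endian(00 78) = 0x7800
  opcode bits[15:11]=0xf: b/J
  [10:0] imm=0 = $0
  target = base 0x475a + off 0x08 + 2 + imm 0 = 0x4764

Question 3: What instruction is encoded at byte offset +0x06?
str cx, si

+0x06: 80 12 ⇒ word 0x1280 (little)
  opcode bits[15:11]=0x2: str/RR
  rd: (w>>8)&0x7=0x2 → cx
  rs: (w>>5)&0x7=0x4 → si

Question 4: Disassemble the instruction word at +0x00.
lsr bx, bx

@+00  little-endian(20 c9) = 0xc920
  op=0xc920>>11=0x19 ⇒ lsr (RR)
  rd: (w>>8)&0x7=0x1 → bx
  rs: (w>>5)&0x7=0x1 → bx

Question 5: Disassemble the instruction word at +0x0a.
off 0x0a: read 00 e4 as little → 0xe400
  top 5b → 0x1c → cpl [R]
  rd@[10:8]=0x4 ⇒ si

cpl si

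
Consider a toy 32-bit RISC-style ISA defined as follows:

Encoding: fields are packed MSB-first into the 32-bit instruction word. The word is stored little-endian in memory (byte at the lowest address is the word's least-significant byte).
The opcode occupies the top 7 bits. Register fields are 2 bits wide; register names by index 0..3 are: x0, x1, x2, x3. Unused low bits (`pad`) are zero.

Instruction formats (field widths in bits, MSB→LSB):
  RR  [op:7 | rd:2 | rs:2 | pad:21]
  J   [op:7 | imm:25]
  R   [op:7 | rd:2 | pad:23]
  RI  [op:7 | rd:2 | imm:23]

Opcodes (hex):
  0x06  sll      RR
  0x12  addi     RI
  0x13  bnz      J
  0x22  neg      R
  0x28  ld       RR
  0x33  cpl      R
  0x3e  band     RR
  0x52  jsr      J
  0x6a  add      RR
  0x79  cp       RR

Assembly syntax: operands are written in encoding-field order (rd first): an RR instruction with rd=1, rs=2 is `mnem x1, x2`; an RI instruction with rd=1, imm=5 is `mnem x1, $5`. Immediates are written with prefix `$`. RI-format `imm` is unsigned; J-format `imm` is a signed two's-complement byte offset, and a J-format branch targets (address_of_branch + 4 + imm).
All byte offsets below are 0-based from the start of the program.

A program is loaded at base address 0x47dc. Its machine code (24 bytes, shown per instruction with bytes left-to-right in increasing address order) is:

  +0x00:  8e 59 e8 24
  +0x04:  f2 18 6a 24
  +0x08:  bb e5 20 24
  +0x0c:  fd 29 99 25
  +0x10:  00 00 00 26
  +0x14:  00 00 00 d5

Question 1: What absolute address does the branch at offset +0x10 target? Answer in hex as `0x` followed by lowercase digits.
@+10  little-endian(00 00 00 26) = 0x26000000
  op=0x26000000>>25=0x13 ⇒ bnz (J)
  imm@[24:0]=0x0 ⇒ $0
  target = base 0x47dc + off 0x10 + 4 + imm 0 = 0x47f0

0x47f0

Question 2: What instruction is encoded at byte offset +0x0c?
[0c] fd 29 99 25 → 0x259929fd
  opcode bits[31:25]=0x12: addi/RI
  rd@[24:23]=0x3 ⇒ x3
  imm@[22:0]=0x1929fd ⇒ $1649149

addi x3, $1649149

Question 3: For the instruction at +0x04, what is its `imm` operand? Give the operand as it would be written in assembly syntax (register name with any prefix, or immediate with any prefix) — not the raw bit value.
[04] f2 18 6a 24 → 0x246a18f2
  top 7b → 0x12 → addi [RI]
  [24:23] rd=0 = x0
  [22:0] imm=6953202 = $6953202

$6953202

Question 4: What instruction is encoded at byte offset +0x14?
off 0x14: read 00 00 00 d5 as little → 0xd5000000
  top 7b → 0x6a → add [RR]
  rd: (w>>23)&0x3=0x2 → x2
  rs: (w>>21)&0x3=0x0 → x0

add x2, x0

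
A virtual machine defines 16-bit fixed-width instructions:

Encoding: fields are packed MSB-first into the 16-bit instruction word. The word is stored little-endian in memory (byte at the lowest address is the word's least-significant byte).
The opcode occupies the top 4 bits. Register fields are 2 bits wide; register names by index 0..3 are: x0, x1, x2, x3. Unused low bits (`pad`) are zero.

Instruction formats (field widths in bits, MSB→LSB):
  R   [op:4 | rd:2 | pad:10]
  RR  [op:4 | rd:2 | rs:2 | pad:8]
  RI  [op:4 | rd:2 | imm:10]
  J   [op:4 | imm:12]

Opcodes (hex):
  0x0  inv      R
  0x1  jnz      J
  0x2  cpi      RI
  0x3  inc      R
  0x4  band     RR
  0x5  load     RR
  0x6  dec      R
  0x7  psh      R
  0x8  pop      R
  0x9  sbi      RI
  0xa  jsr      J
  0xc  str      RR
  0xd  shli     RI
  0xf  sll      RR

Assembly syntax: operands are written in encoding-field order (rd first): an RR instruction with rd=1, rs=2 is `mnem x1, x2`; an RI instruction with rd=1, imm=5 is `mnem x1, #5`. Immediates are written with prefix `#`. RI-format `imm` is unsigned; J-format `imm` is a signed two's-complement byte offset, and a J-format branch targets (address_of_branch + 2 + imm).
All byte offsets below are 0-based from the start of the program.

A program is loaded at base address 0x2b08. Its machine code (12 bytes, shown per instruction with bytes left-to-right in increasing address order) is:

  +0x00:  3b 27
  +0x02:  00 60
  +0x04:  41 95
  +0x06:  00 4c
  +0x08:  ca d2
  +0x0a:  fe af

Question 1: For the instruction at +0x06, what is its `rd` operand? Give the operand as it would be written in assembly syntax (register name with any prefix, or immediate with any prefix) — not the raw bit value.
off 0x06: read 00 4c as little → 0x4c00
  opcode bits[15:12]=0x4: band/RR
  rd@[11:10]=0x3 ⇒ x3
  rs@[9:8]=0x0 ⇒ x0

x3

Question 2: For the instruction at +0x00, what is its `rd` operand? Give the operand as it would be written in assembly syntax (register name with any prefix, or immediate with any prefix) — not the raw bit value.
@+00  little-endian(3b 27) = 0x273b
  opcode bits[15:12]=0x2: cpi/RI
  [11:10] rd=1 = x1
  [9:0] imm=827 = #827

x1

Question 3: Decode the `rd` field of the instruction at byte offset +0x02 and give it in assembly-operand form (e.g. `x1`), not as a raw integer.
off 0x02: read 00 60 as little → 0x6000
  top 4b → 0x6 → dec [R]
  rd@[11:10]=0x0 ⇒ x0

x0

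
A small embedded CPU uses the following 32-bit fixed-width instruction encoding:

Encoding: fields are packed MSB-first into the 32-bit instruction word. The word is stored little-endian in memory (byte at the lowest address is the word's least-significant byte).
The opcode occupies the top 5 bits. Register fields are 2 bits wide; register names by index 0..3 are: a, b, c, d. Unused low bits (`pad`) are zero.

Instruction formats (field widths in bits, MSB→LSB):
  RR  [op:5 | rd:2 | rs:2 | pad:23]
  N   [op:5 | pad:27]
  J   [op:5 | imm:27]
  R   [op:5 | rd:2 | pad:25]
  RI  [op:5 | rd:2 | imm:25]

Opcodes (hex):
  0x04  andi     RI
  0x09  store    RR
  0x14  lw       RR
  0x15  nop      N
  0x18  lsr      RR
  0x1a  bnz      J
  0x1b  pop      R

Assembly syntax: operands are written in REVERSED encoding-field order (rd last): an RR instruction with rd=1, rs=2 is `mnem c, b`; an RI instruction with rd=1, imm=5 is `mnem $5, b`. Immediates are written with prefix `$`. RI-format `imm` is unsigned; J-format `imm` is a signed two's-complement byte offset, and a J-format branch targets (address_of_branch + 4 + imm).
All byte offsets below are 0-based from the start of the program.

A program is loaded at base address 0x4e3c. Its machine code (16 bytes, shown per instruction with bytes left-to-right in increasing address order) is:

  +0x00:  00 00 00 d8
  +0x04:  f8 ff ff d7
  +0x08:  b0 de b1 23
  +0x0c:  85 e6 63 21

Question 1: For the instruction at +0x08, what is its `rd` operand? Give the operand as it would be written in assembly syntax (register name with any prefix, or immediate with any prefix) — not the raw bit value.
b

@+08  little-endian(b0 de b1 23) = 0x23b1deb0
  op=0x23b1deb0>>27=0x4 ⇒ andi (RI)
  [26:25] rd=1 = b
  [24:0] imm=28434096 = $28434096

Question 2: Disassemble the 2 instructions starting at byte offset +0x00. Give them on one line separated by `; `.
pop a; bnz $-8

@+00  little-endian(00 00 00 d8) = 0xd8000000
  opcode bits[31:27]=0x1b: pop/R
  rd: (w>>25)&0x3=0x0 → a
@+04  little-endian(f8 ff ff d7) = 0xd7fffff8
  opcode bits[31:27]=0x1a: bnz/J
  imm: (w>>0)&0x7ffffff=0x7fffff8 (s27→-8) → $-8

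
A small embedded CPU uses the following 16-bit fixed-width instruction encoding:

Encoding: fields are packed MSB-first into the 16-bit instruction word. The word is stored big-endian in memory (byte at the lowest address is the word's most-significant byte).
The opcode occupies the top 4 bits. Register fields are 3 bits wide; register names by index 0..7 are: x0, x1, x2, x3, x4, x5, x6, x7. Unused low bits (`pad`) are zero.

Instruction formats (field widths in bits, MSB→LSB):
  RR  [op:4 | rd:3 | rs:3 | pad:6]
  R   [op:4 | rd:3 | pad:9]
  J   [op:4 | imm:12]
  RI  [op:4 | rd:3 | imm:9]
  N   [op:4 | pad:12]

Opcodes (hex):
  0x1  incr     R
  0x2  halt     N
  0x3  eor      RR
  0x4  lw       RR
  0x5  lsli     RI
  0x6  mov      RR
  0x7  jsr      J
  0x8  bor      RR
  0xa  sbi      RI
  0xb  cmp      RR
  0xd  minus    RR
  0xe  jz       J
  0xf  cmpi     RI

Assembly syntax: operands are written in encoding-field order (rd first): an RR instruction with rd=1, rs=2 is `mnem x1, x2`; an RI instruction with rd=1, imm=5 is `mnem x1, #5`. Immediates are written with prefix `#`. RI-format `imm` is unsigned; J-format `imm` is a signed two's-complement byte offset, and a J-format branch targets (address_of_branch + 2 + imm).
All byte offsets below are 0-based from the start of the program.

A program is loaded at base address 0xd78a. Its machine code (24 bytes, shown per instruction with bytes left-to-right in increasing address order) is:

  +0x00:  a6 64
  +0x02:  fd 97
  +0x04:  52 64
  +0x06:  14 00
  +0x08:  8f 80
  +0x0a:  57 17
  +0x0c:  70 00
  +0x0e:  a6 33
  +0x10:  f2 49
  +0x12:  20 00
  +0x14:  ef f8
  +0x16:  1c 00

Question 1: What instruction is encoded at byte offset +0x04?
lsli x1, #100

off 0x04: read 52 64 as big → 0x5264
  op=0x5264>>12=0x5 ⇒ lsli (RI)
  rd: (w>>9)&0x7=0x1 → x1
  imm: (w>>0)&0x1ff=0x64 → #100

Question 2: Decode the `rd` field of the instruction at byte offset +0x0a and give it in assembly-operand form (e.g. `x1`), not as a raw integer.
x3

+0x0a: 57 17 ⇒ word 0x5717 (big)
  opcode bits[15:12]=0x5: lsli/RI
  [11:9] rd=3 = x3
  [8:0] imm=279 = #279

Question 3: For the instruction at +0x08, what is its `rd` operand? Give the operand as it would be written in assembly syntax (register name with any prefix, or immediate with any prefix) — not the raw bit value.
x7

+0x08: 8f 80 ⇒ word 0x8f80 (big)
  opcode bits[15:12]=0x8: bor/RR
  [11:9] rd=7 = x7
  [8:6] rs=6 = x6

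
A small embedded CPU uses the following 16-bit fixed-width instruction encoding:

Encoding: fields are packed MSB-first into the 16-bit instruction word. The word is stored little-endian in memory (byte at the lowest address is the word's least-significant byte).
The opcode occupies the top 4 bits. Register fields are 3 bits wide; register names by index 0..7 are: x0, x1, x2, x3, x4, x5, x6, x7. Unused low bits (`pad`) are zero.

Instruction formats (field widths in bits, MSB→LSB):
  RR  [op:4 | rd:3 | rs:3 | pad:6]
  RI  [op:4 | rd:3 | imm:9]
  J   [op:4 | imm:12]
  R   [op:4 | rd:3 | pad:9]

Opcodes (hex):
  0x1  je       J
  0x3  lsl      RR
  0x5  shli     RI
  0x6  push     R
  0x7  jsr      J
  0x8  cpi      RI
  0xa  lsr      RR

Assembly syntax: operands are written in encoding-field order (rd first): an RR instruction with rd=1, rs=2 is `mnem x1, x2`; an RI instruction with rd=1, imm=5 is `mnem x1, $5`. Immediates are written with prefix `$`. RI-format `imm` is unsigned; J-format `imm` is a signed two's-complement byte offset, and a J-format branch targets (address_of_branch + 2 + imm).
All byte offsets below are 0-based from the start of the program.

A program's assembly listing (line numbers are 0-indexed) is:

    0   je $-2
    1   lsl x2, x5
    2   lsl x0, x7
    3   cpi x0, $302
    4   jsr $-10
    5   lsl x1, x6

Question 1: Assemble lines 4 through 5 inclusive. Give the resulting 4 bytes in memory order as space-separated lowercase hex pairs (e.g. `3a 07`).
4. jsr fields op=0x7:4|imm=-10:12 → word 7ff6h → f6 7f
5. lsl fields op=0x3:4|rd=1:3|rs=6:3|pad=0:6 → word 3380h → 80 33

f6 7f 80 33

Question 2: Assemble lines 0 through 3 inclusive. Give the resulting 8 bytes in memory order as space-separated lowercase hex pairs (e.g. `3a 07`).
fe 1f 40 35 c0 31 2e 81

line 0 (je): pack op=0x1:4|imm=-2:12 = 0x1ffe; little→ fe 1f
line 1 (lsl): pack op=0x3:4|rd=2:3|rs=5:3|pad=0:6 = 0x3540; little→ 40 35
line 2 (lsl): pack op=0x3:4|rd=0:3|rs=7:3|pad=0:6 = 0x31c0; little→ c0 31
line 3 (cpi): pack op=0x8:4|rd=0:3|imm=302:9 = 0x812e; little→ 2e 81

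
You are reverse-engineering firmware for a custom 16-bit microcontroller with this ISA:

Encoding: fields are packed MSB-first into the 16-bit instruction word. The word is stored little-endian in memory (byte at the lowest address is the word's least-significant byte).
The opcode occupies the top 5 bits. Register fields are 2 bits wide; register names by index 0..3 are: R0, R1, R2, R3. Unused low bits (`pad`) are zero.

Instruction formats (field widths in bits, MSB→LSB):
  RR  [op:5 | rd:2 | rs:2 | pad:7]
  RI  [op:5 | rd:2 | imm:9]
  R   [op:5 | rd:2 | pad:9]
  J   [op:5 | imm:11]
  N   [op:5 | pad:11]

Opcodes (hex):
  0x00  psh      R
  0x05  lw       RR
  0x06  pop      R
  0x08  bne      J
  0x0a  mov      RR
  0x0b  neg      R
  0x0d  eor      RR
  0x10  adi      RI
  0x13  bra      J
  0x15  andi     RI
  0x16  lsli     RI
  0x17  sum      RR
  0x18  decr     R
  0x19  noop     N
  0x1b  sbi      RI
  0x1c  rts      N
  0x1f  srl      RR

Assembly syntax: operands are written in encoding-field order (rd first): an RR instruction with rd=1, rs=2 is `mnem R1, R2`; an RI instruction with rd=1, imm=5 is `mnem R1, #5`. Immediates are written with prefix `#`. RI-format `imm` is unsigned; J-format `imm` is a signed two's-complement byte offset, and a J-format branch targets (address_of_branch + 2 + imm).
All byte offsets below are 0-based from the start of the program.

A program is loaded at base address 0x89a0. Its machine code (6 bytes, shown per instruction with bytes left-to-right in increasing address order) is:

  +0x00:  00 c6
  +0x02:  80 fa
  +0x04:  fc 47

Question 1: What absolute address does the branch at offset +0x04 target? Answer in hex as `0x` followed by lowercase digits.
@+04  little-endian(fc 47) = 0x47fc
  top 5b → 0x8 → bne [J]
  imm@[10:0]=0x7fc (s11→-4) ⇒ #-4
  target = base 0x89a0 + off 0x04 + 2 + imm -4 = 0x89a2

0x89a2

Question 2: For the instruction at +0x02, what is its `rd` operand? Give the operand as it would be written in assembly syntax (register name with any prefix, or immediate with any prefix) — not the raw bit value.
R1

+0x02: 80 fa ⇒ word 0xfa80 (little)
  op=0xfa80>>11=0x1f ⇒ srl (RR)
  rd: (w>>9)&0x3=0x1 → R1
  rs: (w>>7)&0x3=0x1 → R1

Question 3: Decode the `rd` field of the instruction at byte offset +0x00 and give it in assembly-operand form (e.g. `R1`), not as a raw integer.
R3

@+00  little-endian(00 c6) = 0xc600
  top 5b → 0x18 → decr [R]
  rd@[10:9]=0x3 ⇒ R3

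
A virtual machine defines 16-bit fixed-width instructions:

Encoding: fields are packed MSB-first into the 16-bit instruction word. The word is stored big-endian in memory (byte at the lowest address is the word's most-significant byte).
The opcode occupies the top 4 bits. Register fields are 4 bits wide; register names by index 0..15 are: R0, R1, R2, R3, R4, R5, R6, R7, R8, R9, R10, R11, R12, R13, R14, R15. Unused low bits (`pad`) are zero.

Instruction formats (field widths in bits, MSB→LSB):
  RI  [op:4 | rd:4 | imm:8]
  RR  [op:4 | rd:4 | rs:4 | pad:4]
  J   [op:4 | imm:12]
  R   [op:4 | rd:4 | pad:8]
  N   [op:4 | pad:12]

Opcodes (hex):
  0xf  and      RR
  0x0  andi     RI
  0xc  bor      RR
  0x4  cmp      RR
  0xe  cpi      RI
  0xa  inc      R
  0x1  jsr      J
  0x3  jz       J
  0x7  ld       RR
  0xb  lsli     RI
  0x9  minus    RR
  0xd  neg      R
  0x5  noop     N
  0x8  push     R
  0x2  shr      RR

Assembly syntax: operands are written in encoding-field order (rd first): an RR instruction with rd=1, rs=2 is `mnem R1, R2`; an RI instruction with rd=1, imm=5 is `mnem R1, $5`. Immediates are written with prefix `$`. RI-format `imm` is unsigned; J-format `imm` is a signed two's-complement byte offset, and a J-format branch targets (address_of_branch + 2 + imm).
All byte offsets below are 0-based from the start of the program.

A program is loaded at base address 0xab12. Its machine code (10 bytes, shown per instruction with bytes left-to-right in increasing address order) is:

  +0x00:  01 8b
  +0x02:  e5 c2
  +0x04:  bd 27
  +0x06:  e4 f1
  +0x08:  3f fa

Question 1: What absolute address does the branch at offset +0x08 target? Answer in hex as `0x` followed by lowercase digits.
0xab16

@+08  big-endian(3f fa) = 0x3ffa
  op=0x3ffa>>12=0x3 ⇒ jz (J)
  [11:0] imm=4090 (s12→-6) = $-6
  target = base 0xab12 + off 0x08 + 2 + imm -6 = 0xab16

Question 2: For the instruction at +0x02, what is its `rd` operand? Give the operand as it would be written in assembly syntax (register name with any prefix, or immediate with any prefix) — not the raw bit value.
R5

off 0x02: read e5 c2 as big → 0xe5c2
  top 4b → 0xe → cpi [RI]
  rd: (w>>8)&0xf=0x5 → R5
  imm: (w>>0)&0xff=0xc2 → $194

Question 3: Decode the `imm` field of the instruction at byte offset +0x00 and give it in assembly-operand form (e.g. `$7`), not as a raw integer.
$139

[00] 01 8b → 0x018b
  op=0x018b>>12=0x0 ⇒ andi (RI)
  rd@[11:8]=0x1 ⇒ R1
  imm@[7:0]=0x8b ⇒ $139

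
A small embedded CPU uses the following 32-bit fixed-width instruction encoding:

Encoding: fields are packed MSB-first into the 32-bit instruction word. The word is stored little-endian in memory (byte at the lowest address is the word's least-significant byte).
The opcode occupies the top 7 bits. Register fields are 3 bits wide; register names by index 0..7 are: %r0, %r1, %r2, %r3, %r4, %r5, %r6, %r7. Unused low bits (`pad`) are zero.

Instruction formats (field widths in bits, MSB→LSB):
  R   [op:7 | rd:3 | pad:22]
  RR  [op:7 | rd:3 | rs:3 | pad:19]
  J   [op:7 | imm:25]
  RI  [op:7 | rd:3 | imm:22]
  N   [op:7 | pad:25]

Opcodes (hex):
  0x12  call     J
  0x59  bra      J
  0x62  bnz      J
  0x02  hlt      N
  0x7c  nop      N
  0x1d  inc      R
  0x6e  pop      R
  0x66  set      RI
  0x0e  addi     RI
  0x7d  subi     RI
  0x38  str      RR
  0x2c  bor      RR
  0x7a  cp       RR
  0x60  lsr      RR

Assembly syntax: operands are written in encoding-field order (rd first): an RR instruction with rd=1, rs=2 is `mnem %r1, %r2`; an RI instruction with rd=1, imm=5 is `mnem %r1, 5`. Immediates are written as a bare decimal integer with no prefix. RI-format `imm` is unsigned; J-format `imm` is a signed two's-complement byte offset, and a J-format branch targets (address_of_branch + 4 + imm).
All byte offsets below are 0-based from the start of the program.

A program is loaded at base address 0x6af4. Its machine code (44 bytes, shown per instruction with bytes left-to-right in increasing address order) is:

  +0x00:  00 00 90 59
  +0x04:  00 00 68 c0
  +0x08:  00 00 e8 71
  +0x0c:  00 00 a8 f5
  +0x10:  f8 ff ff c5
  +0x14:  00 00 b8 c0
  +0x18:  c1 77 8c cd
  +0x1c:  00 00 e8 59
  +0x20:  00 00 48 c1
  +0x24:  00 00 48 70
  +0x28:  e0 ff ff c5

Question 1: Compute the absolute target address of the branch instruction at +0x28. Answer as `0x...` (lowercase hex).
off 0x28: read e0 ff ff c5 as little → 0xc5ffffe0
  top 7b → 0x62 → bnz [J]
  imm: (w>>0)&0x1ffffff=0x1ffffe0 (s25→-32) → -32
  target = base 0x6af4 + off 0x28 + 4 + imm -32 = 0x6b00

0x6b00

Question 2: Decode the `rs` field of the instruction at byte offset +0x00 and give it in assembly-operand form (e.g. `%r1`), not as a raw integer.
%r2

+0x00: 00 00 90 59 ⇒ word 0x59900000 (little)
  opcode bits[31:25]=0x2c: bor/RR
  rd: (w>>22)&0x7=0x6 → %r6
  rs: (w>>19)&0x7=0x2 → %r2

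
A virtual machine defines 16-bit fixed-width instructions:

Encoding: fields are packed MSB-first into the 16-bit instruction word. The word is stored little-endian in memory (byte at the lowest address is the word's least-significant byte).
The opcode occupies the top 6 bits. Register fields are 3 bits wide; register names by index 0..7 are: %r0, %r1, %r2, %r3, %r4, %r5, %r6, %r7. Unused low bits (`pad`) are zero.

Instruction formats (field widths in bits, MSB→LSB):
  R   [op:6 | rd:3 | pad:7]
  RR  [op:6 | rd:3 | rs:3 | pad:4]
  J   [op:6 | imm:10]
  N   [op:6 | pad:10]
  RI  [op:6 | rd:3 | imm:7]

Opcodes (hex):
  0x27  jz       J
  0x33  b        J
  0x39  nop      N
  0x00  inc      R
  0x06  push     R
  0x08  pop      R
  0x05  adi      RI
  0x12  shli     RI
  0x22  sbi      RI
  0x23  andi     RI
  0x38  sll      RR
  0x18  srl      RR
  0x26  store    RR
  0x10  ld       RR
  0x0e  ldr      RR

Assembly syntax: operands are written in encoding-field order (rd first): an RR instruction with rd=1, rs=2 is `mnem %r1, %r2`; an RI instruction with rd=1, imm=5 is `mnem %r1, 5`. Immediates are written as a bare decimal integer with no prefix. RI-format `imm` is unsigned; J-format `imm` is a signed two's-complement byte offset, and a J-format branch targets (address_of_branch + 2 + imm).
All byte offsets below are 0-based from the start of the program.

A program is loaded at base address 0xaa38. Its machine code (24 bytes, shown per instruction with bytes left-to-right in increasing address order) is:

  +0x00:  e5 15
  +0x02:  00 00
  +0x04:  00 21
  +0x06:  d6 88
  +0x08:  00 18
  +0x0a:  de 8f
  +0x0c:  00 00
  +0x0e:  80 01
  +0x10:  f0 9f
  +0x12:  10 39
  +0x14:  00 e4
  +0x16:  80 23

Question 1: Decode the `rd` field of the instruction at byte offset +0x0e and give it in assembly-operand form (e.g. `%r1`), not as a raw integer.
+0x0e: 80 01 ⇒ word 0x0180 (little)
  top 6b → 0x0 → inc [R]
  rd: (w>>7)&0x7=0x3 → %r3

%r3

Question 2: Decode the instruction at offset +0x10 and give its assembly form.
+0x10: f0 9f ⇒ word 0x9ff0 (little)
  opcode bits[15:10]=0x27: jz/J
  [9:0] imm=1008 (s10→-16) = -16

jz -16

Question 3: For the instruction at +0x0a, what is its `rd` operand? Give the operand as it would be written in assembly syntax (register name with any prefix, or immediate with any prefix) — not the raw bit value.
%r7

off 0x0a: read de 8f as little → 0x8fde
  op=0x8fde>>10=0x23 ⇒ andi (RI)
  rd: (w>>7)&0x7=0x7 → %r7
  imm: (w>>0)&0x7f=0x5e → 94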